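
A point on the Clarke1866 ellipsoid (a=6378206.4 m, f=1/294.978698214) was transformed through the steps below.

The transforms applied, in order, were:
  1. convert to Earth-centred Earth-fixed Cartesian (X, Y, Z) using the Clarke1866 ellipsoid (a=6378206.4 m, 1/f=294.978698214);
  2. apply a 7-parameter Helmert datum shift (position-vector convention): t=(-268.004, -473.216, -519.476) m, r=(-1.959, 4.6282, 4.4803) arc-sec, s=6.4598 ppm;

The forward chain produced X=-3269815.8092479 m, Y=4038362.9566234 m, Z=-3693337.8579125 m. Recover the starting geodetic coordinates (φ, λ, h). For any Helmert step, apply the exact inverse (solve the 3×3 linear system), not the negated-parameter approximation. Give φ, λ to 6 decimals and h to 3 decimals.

φ=-35.583919°, λ=128.988914°, h=3909.149 m

start: X=-3269815.8092, Y=4038362.9566, Z=-3693337.8579 m
→ Helmert⁻¹: X=-3269356.0948, Y=4038916.1694, Z=-3692829.5259
→ geod (Bowring, a=6378206.400): φ=-35.58391900°, λ=128.98891400°, h=3909.1490 m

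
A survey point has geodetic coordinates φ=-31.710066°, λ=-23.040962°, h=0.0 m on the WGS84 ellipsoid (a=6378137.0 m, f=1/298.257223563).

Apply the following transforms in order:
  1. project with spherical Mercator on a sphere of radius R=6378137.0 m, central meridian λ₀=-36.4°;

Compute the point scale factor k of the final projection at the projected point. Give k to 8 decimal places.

1.17547658

start: φ=-31.710066°, λ=-23.040962°, h=0.000 m
→ into merc (λ₀=-36.4°): φ=-31.71006600°, λ−λ₀=13.35903800°
scale k = 1.17547658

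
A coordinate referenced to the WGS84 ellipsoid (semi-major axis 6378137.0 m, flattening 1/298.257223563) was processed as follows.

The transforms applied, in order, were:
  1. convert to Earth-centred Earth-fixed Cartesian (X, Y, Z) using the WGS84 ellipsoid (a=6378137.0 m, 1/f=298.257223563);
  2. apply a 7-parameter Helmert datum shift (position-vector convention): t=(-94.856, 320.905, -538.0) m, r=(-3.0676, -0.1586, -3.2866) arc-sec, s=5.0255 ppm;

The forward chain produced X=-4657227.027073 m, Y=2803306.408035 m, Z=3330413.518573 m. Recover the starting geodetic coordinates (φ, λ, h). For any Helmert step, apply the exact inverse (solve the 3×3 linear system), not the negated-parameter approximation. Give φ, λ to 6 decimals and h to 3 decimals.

φ=31.672267°, λ=148.958897°, h=2708.005 m

start: X=-4657227.0271, Y=2803306.4080, Z=3330413.5186 m
→ Helmert⁻¹: X=-4657150.8658, Y=2802847.6714, Z=3330980.0443
→ geod (Bowring, a=6378137.000): φ=31.67226700°, λ=148.95889700°, h=2708.0050 m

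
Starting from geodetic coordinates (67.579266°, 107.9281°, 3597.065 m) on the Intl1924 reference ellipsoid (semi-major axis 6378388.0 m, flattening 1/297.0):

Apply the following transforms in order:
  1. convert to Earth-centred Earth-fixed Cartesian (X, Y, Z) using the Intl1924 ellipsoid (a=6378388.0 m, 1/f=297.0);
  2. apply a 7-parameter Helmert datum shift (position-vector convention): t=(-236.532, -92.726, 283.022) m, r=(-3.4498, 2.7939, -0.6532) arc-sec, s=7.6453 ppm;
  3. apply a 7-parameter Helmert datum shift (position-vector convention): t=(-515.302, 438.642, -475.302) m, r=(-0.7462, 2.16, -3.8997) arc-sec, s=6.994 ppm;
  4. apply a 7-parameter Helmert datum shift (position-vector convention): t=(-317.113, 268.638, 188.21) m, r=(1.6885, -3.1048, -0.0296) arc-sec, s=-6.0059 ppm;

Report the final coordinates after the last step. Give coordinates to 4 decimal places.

start: φ=67.579266°, λ=107.928100°, h=3597.065 m
→ ECEF (a=6378388.000, f=1/297.0): X=-751439.2591, Y=2322605.4902, Z=5876815.1745
→ Helmert 7p (PV): X=-751594.5775, Y=2322631.1920, Z=5877114.4589
→ Helmert 7p (PV): X=-752009.6781, Y=2323121.5501, Z=5876679.7296
→ Helmert 7p (PV): X=-752410.3994, Y=2323328.2369, Z=5876840.3424

X=-752410.3994 m, Y=2323328.2369 m, Z=5876840.3424 m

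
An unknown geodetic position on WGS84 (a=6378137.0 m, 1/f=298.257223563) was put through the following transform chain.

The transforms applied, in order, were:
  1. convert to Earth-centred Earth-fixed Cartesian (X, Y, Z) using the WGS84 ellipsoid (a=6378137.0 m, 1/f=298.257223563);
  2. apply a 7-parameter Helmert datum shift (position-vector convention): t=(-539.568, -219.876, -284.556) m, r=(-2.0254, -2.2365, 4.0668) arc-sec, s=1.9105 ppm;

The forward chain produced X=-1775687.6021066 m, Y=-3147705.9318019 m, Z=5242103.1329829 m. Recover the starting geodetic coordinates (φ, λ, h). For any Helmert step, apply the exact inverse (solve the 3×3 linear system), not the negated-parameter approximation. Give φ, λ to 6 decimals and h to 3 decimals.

φ=55.600966°, λ=-119.422471°, h=3509.177 m

start: X=-1775687.6021, Y=-3147705.9318, Z=5242103.1330 m
→ Helmert⁻¹: X=-1775149.8578, Y=-3147496.5199, Z=5242366.0145
→ geod (Bowring, a=6378137.000): φ=55.60096600°, λ=-119.42247100°, h=3509.1770 m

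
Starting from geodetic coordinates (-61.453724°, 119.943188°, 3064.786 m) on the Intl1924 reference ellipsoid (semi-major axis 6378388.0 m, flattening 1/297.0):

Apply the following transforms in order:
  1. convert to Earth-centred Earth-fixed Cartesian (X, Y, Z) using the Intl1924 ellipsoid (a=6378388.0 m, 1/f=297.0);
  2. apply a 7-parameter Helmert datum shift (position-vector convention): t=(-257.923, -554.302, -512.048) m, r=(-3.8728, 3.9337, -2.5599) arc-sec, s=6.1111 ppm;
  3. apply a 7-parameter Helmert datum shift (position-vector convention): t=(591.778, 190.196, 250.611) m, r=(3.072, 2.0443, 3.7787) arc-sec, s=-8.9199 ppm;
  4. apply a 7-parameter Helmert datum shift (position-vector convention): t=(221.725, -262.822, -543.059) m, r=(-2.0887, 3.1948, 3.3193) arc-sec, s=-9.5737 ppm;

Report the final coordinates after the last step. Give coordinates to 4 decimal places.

X=-1525821.5145 m, Y=2648556.2039 m, Z=-5583197.8204 m

start: φ=-61.453724°, λ=119.943188°, h=3064.786 m
→ ECEF (a=6378388.000, f=1/297.0): X=-1526089.4558, Y=2649327.7048, Z=-5582493.2049
→ Helmert 7p (PV): X=-1526430.2896, Y=2648703.7164, Z=-5583060.0074
→ Helmert 7p (PV): X=-1525928.7523, Y=2648925.4732, Z=-5582705.0196
→ Helmert 7p (PV): X=-1525821.5145, Y=2648556.2039, Z=-5583197.8204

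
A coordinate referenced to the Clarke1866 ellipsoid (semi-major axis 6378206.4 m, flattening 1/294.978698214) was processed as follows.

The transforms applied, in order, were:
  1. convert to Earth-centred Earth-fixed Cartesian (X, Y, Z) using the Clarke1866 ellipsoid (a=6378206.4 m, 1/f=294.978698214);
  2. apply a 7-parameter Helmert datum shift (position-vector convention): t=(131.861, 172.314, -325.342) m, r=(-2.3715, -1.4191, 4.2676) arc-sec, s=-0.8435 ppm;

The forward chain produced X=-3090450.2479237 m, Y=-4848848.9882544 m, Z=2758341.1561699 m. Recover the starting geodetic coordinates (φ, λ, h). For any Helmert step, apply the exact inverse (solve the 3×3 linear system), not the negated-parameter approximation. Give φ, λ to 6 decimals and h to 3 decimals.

start: X=-3090450.2479, Y=-4848848.9883, Z=2758341.1562 m
→ Helmert⁻¹: X=-3090666.0617, Y=-4848993.1638, Z=2758634.3383
→ geod (Bowring, a=6378206.400): φ=25.78111100°, λ=-122.51274600°, h=3552.5040 m

φ=25.781111°, λ=-122.512746°, h=3552.504 m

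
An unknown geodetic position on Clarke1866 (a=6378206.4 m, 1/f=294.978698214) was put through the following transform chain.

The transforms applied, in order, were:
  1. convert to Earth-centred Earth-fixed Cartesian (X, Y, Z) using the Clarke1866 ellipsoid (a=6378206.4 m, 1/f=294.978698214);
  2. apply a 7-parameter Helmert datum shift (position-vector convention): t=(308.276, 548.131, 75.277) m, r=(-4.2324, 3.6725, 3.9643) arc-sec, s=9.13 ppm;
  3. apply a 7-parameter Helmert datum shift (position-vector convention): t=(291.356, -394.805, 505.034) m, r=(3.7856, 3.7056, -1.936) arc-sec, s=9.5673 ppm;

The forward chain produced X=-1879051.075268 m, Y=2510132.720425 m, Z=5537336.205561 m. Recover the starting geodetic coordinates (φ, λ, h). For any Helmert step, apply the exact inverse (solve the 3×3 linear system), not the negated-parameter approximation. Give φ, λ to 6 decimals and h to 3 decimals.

start: X=-1879051.0753, Y=2510132.7204, Z=5537336.2056 m
→ Helmert⁻¹: X=-1879447.4838, Y=2510587.4818, Z=5536698.3577
→ Helmert⁻¹: X=-1879788.9358, Y=2509938.9562, Z=5536590.5646
→ geod (Bowring, a=6378206.400): φ=60.64011200°, λ=126.83093900°, h=1142.8420 m

φ=60.640112°, λ=126.830939°, h=1142.842 m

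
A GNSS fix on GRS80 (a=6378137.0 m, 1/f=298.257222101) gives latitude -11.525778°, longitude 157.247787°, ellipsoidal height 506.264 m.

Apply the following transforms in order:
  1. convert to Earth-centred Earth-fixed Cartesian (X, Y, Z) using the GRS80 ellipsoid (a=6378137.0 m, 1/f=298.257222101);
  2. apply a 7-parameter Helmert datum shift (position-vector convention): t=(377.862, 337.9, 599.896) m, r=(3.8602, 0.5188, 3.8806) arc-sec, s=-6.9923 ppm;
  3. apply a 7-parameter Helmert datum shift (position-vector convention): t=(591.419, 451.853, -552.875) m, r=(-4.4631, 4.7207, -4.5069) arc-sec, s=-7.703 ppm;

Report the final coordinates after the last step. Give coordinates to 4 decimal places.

X=-5763419.8173 m, Y=2418263.9160 m, Z=-1265941.8680 m

start: φ=-11.525778°, λ=157.247787°, h=506.264 m
→ ECEF (a=6378137.000, f=1/298.257222101): X=-5764449.0044, Y=2417495.8822, Z=-1266146.8369
→ Helmert 7p (PV): X=-5764079.5020, Y=2417732.1241, Z=-1265478.3463
→ Helmert 7p (PV): X=-5763419.8173, Y=2418263.9160, Z=-1265941.8680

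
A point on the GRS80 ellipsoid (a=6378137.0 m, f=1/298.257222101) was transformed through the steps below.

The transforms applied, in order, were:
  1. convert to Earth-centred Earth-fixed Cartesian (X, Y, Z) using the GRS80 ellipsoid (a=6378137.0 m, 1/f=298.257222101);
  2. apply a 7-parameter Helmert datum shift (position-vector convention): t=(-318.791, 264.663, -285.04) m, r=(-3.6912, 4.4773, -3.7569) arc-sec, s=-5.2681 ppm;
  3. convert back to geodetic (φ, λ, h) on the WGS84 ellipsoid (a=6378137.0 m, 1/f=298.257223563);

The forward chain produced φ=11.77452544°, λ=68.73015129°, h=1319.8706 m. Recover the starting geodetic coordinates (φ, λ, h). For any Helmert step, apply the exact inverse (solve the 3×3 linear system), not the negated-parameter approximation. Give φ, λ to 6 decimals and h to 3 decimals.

start: φ=11.774525°, λ=68.730151°, h=1319.871 m
→ ECEF (a=6378137.000, f=1/298.257223563): X=2265837.9378, Y=5820622.4542, Z=1293264.4611
→ Helmert⁻¹: X=2266034.5726, Y=5820406.5756, Z=1293709.6623
→ geod (Bowring, a=6378137.000): φ=11.77870400°, λ=68.72775200°, h=1283.6310 m

φ=11.778704°, λ=68.727752°, h=1283.631 m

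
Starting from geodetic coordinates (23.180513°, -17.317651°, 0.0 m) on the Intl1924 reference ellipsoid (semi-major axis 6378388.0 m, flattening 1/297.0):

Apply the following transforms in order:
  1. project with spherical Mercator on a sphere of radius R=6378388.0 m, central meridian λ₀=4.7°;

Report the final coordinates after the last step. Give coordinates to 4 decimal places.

E=-2451090.1522 m, N=2653967.7155 m

start: φ=23.180513°, λ=-17.317651°, h=0.000 m
→ merc (R=6378388.0, λ₀=4.7°): E=-2451090.1522, N=2653967.7155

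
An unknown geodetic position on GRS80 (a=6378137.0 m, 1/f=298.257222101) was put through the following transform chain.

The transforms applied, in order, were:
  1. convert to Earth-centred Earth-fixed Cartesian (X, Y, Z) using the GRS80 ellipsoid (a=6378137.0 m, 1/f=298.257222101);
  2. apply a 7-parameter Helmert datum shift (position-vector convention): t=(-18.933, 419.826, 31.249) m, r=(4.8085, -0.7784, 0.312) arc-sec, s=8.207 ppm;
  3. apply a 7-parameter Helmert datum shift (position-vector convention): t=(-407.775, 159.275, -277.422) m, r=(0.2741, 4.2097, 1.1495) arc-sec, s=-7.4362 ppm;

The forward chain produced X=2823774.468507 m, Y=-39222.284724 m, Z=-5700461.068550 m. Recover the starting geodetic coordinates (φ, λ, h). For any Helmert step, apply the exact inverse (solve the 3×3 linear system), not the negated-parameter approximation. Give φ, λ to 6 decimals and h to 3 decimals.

start: X=2823774.4685, Y=-39222.2847, Z=-5700461.0686 m
→ Helmert⁻¹: X=2824319.3611, Y=-39405.1671, Z=-5700168.3401
→ Helmert⁻¹: X=2824293.5433, Y=-39961.8221, Z=-5700162.5346
→ geod (Bowring, a=6378137.000): φ=-63.79318900°, λ=-0.81064200°, h=659.1150 m

φ=-63.793189°, λ=-0.810642°, h=659.115 m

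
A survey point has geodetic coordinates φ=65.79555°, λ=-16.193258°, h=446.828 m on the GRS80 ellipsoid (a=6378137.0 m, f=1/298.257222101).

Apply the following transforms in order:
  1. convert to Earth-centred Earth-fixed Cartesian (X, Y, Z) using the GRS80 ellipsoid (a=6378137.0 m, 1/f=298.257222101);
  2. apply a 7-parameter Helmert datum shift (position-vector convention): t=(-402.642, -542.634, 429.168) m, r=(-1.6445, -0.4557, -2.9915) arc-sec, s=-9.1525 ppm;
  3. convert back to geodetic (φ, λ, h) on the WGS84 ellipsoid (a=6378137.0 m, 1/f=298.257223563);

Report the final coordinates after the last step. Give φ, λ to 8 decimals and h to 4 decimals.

φ=65.79930121°, λ=-16.20703738°, h=683.6766 m

start: φ=65.795550°, λ=-16.193258°, h=446.828 m
→ ECEF (a=6378137.000, f=1/298.257222101): X=2518448.9948, Y=-731355.7218, Z=5795045.4322
→ Helmert 7p (PV): X=2517999.8929, Y=-731881.9852, Z=5795432.9558
→ geod (Bowring, a=6378137.000): φ=65.79930121°, λ=-16.20703738°, h=683.6766 m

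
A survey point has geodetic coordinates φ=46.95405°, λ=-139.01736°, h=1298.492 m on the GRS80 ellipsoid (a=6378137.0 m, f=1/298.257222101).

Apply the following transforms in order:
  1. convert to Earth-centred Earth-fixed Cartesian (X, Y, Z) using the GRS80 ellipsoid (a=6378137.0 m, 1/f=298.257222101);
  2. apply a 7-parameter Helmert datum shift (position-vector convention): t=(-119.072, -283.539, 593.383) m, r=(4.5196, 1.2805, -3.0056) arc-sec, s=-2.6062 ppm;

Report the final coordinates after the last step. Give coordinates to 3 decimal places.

start: φ=46.954050°, λ=-139.017360°, h=1298.492 m
→ ECEF (a=6378137.000, f=1/298.257222101): X=-3293143.0769, Y=-2860934.2902, Z=4639228.3991
→ Helmert 7p (PV): X=-3293266.4541, Y=-2861264.0397, Z=4639767.4477

X=-3293266.454 m, Y=-2861264.040 m, Z=4639767.448 m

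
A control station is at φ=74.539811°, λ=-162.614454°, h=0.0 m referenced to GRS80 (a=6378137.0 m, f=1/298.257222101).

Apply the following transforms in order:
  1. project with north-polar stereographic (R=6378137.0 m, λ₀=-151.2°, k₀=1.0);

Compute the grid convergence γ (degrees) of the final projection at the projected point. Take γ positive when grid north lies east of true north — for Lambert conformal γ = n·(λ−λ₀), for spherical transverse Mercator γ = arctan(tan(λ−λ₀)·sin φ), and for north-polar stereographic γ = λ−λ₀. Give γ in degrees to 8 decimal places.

-11.41445400

start: φ=74.539811°, λ=-162.614454°, h=0.000 m
→ into stereo (λ₀=-151.2°): φ=74.53981100°, λ−λ₀=-11.41445400°
convergence γ = -11.41445400°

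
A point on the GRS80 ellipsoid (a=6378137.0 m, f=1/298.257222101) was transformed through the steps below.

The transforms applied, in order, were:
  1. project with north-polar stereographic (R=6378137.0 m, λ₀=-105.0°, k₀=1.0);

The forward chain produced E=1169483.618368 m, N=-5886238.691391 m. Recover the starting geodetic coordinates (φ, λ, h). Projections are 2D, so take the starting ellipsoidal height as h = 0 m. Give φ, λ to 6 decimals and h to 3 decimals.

start: E=1169483.6184, N=-5886238.6914 m
→ stereo⁻¹: φ=39.60997000°, λ=-93.76275400°

φ=39.609970°, λ=-93.762754°, h=0.000 m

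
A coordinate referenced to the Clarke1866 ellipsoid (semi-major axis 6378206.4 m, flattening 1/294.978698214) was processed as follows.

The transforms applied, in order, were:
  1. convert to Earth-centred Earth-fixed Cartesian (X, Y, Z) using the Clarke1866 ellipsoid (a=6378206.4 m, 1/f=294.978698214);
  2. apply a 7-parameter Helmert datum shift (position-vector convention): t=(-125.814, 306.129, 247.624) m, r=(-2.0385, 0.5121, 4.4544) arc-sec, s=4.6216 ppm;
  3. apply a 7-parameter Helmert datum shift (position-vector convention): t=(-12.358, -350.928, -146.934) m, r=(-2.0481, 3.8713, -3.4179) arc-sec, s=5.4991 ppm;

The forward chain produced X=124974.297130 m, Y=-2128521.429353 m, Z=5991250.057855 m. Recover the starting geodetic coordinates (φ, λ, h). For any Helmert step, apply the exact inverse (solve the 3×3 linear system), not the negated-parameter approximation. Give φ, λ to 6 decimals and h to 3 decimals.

start: X=124974.2971, Y=-2128521.4294, Z=5991250.0579 m
→ Helmert⁻¹: X=124908.7842, Y=-2128216.2195, Z=5991345.2570
→ Helmert⁻¹: X=124973.1785, Y=-2128574.4193, Z=5991049.2185
→ geod (Bowring, a=6378206.400): φ=70.53173600°, λ=-86.63989900°, h=172.1000 m

φ=70.531736°, λ=-86.639899°, h=172.100 m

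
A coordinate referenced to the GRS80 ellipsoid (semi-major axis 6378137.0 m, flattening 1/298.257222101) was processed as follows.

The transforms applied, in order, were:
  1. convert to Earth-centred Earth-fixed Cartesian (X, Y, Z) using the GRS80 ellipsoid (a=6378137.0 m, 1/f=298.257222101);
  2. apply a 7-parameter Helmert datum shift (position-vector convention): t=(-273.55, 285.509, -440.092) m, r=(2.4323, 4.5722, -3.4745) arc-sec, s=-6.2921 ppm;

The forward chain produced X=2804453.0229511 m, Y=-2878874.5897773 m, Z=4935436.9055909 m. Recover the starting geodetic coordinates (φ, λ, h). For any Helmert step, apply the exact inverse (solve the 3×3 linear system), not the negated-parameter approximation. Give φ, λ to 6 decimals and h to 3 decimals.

φ=51.032522°, λ=-45.749849°, h=235.955 m

start: X=2804453.0230, Y=-2878874.5898, Z=4935436.9056 m
→ Helmert⁻¹: X=2804683.3036, Y=-2879072.7644, Z=4936004.1756
→ geod (Bowring, a=6378137.000): φ=51.03252200°, λ=-45.74984900°, h=235.9550 m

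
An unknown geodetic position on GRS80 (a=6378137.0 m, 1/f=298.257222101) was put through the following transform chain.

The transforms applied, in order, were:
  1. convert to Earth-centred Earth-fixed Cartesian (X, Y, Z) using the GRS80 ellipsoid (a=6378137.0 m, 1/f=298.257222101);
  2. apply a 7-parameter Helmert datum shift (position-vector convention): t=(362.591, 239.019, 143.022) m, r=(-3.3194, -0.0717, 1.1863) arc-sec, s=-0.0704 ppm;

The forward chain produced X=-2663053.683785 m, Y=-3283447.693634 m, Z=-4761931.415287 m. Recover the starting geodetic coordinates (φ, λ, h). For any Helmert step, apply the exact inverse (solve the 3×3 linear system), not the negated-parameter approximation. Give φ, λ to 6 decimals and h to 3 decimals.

start: X=-2663053.6838, Y=-3283447.6936, Z=-4761931.4153 m
→ Helmert⁻¹: X=-2663437.0027, Y=-3283594.9890, Z=-4762126.6893
→ geod (Bowring, a=6378137.000): φ=-48.59109900°, λ=-129.04669900°, h=2030.0600 m

φ=-48.591099°, λ=-129.046699°, h=2030.060 m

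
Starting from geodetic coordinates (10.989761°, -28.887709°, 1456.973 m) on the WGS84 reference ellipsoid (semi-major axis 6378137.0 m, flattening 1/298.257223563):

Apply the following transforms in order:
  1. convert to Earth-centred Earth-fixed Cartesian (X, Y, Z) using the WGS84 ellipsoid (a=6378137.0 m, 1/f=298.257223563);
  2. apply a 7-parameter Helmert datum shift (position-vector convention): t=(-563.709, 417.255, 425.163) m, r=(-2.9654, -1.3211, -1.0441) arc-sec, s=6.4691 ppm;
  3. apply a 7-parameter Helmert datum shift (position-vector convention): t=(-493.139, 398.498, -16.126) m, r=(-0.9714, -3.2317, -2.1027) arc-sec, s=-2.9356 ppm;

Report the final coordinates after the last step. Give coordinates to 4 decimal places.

start: φ=10.989761°, λ=-28.887709°, h=1456.973 m
→ ECEF (a=6378137.000, f=1/298.257223563): X=5484000.5093, Y=-3025796.1890, Z=1208172.1112
→ Helmert 7p (PV): X=5483449.2222, Y=-3025408.8985, Z=1208683.7157
→ Helmert 7p (PV): X=5482890.2072, Y=-3025051.7259, Z=1208764.2025

X=5482890.2072 m, Y=-3025051.7259 m, Z=1208764.2025 m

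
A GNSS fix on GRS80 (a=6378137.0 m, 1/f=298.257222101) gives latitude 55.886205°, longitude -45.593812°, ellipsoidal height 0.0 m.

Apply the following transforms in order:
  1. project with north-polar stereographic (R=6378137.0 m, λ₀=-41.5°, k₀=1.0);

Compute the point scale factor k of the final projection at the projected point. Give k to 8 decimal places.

start: φ=55.886205°, λ=-45.593812°, h=0.000 m
→ into stereo (λ₀=-41.5°): φ=55.88620500°, λ−λ₀=-4.09381200°
scale k = 1.09413660

1.09413660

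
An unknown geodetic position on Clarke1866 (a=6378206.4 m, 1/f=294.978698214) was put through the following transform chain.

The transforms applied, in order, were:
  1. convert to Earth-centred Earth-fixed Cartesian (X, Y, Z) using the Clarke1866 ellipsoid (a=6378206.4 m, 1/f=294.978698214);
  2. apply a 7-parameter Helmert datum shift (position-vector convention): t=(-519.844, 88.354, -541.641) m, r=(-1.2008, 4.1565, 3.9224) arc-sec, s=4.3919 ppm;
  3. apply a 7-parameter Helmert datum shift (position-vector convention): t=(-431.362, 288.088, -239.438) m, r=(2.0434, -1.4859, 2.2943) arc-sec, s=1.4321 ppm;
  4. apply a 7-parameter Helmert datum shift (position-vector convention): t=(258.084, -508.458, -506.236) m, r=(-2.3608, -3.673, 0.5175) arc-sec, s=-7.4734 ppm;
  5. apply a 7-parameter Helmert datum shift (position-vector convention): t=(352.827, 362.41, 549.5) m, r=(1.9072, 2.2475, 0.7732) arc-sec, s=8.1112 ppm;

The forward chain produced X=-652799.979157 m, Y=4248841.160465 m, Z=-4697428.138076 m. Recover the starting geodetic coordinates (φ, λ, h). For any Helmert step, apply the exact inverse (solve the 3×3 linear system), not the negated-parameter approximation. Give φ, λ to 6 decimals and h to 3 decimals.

φ=-47.729100°, λ=98.728271°, h=280.242 m

start: X=-652799.9792, Y=4248841.1605, Z=-4697428.1381 m
→ Helmert⁻¹: X=-653080.3927, Y=4248403.2993, Z=-4697985.9305
→ Helmert⁻¹: X=-653416.3476, Y=4248998.9154, Z=-4697454.5336
→ Helmert⁻¹: X=-652970.6305, Y=4248665.4717, Z=-4697245.7550
→ Helmert⁻¹: X=-652272.4843, Y=4248598.2046, Z=-4696671.8969
→ geod (Bowring, a=6378206.400): φ=-47.72910000°, λ=98.72827100°, h=280.2420 m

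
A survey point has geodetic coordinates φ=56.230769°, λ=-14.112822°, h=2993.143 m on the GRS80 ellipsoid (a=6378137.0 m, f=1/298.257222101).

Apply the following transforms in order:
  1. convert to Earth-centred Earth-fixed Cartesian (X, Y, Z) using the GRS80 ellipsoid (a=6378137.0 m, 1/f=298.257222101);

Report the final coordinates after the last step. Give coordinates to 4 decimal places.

start: φ=56.230769°, λ=-14.112822°, h=2993.143 m
→ ECEF (a=6378137.000, f=1/298.257222101): X=3447871.2663, Y=-866865.7151, Z=5281255.7559

X=3447871.2663 m, Y=-866865.7151 m, Z=5281255.7559 m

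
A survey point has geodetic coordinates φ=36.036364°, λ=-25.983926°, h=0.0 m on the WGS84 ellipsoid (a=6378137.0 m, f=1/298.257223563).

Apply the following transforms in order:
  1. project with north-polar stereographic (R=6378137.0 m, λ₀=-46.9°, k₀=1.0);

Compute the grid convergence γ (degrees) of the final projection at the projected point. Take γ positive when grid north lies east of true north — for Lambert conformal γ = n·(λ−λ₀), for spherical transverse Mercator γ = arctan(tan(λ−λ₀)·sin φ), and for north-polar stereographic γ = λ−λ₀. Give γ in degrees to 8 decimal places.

start: φ=36.036364°, λ=-25.983926°, h=0.000 m
→ into stereo (λ₀=-46.9°): φ=36.03636400°, λ−λ₀=20.91607400°
convergence γ = 20.91607400°

20.91607400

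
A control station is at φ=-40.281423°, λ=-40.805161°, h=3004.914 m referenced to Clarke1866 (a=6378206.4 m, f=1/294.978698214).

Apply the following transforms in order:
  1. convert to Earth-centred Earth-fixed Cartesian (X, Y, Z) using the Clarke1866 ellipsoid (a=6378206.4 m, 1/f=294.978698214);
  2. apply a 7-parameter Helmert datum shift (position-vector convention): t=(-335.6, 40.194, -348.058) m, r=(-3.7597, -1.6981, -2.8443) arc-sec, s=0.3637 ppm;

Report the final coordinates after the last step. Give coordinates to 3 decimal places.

start: φ=-40.281423°, λ=-40.805161°, h=3004.914 m
→ ECEF (a=6378206.400, f=1/294.978698214): X=3690051.8611, Y=-3185747.4089, Z=-4103618.4139
→ Helmert 7p (PV): X=3689707.4567, Y=-3185834.0566, Z=-4103879.5172

X=3689707.457 m, Y=-3185834.057 m, Z=-4103879.517 m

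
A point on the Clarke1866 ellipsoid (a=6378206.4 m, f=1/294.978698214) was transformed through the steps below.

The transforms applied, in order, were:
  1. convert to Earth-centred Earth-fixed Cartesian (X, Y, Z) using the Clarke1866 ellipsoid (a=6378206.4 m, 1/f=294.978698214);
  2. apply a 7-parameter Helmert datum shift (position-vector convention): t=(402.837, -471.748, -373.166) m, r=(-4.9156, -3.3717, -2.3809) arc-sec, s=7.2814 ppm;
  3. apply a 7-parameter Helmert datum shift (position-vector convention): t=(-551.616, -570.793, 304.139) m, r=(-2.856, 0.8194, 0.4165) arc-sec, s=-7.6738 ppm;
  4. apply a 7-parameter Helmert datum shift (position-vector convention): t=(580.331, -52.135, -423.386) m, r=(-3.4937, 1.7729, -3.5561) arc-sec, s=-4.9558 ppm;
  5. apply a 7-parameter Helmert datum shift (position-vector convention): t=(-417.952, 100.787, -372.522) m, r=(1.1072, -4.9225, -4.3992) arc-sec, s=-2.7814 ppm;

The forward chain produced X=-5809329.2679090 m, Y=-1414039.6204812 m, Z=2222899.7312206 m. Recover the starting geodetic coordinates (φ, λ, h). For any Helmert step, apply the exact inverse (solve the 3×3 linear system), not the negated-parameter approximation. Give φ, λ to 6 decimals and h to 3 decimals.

start: X=-5809329.2679, Y=-1414039.6205, Z=2222899.7312 m
→ Helmert⁻¹: X=-5808844.2478, Y=-1414256.2963, Z=2223424.6564
→ Helmert⁻¹: X=-5809448.0993, Y=-1414348.9938, Z=2223785.1735
→ Helmert⁻¹: X=-5808952.7476, Y=-1413808.1068, Z=2223455.4448
→ Helmert⁻¹: X=-5809260.6169, Y=-1413446.1219, Z=2223873.6946
→ geod (Bowring, a=6378206.400): φ=20.53077800°, λ=-166.32512900°, h=3379.4840 m

φ=20.530778°, λ=-166.325129°, h=3379.484 m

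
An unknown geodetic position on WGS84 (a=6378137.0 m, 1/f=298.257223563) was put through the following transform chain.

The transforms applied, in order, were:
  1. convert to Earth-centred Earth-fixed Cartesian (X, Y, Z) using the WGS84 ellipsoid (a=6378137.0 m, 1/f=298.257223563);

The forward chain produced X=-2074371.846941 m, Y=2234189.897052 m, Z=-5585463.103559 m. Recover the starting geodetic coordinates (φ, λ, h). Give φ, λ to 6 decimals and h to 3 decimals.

start: X=-2074371.8469, Y=2234189.8971, Z=-5585463.1036 m
→ geod (Bowring, a=6378137.000): φ=-61.53450900°, λ=132.87569400°, h=1692.1380 m

φ=-61.534509°, λ=132.875694°, h=1692.138 m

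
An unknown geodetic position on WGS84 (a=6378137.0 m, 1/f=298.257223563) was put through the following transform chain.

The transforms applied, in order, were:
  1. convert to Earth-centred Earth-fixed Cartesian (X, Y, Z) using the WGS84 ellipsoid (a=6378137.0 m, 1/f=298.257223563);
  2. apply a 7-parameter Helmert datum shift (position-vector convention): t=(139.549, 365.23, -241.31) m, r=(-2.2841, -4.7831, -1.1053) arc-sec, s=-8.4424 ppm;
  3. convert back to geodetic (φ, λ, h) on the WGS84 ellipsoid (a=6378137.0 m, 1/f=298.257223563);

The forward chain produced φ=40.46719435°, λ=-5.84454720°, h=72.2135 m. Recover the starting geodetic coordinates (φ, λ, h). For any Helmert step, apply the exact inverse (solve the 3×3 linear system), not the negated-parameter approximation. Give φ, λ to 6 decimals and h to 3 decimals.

φ=40.468052°, λ=-5.849112°, h=204.783 m

start: φ=40.467194°, λ=-5.844547°, h=72.214 m
→ ECEF (a=6378137.000, f=1/298.257223563): X=4833995.8892, Y=-494816.8843, Z=4117636.0203
→ Helmert⁻¹: X=4833995.2916, Y=-495205.9901, Z=4117794.5155
→ geod (Bowring, a=6378137.000): φ=40.46805200°, λ=-5.84911200°, h=204.7830 m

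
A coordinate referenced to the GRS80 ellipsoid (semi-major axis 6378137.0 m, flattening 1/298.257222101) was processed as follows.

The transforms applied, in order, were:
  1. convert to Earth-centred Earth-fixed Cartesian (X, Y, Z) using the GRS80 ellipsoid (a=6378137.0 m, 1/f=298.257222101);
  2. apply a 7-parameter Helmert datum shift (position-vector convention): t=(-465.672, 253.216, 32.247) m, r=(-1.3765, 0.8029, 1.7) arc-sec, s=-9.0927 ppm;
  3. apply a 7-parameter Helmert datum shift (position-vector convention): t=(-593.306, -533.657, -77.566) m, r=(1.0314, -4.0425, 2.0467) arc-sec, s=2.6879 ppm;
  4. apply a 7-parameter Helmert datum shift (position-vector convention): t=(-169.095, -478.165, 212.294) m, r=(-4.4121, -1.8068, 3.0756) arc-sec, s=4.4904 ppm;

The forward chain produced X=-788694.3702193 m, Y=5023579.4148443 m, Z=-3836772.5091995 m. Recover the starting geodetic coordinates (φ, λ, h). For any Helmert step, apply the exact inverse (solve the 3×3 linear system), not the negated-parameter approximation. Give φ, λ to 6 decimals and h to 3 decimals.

φ=-37.216773°, λ=98.906519°, h=384.989 m

start: X=-788694.3702, Y=5023579.4148, Z=-3836772.5092 m
→ Helmert⁻¹: X=-788480.4294, Y=5024128.8490, Z=-3836853.1984
→ Helmert⁻¹: X=-787910.3431, Y=5024637.6331, Z=-3836775.0027
→ Helmert⁻¹: X=-787395.4854, Y=5024462.1971, Z=-3836811.6714
→ geod (Bowring, a=6378137.000): φ=-37.21677300°, λ=98.90651900°, h=384.9890 m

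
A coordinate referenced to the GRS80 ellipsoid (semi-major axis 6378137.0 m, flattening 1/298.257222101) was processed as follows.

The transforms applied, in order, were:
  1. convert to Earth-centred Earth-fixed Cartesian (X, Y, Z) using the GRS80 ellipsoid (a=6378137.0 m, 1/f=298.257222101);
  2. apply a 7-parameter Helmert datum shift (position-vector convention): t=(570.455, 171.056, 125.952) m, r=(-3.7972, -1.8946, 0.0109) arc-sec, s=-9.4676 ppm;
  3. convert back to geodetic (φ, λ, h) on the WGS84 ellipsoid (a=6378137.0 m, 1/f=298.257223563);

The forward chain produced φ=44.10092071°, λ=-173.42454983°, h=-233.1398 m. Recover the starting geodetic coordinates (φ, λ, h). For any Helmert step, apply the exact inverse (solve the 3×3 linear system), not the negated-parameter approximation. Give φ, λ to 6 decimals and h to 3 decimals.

start: φ=44.100921°, λ=-173.424550°, h=-233.140 m
→ ECEF (a=6378137.000, f=1/298.257223563): X=-4557335.1830, Y=-525322.9222, Z=4415988.9075
→ Helmert⁻¹: X=-4557908.2570, Y=-525580.0071, Z=4415936.9536
→ geod (Bowring, a=6378137.000): φ=44.09683500°, λ=-173.42218000°, h=160.6900 m

φ=44.096835°, λ=-173.422180°, h=160.690 m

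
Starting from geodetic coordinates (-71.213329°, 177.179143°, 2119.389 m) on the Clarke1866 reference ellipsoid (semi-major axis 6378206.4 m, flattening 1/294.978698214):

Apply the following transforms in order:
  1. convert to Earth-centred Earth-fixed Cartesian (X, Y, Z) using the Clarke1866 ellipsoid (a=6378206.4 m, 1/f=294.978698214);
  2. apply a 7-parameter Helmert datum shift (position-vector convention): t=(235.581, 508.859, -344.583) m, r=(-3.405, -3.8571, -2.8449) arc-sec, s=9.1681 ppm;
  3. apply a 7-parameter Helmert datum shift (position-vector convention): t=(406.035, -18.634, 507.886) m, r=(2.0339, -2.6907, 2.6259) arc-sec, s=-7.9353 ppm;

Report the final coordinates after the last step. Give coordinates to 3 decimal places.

X=-2057686.572 m, Y=101881.959 m, Z=-6017722.783 m

start: φ=-71.213329°, λ=177.179143°, h=2119.389 m
→ ECEF (a=6378206.400, f=1/294.978698214): X=-2058516.7890, Y=101429.4213, Z=-6017812.6585
→ Helmert 7p (PV): X=-2058186.1491, Y=101868.2601, Z=-6018252.5819
→ Helmert 7p (PV): X=-2057686.5718, Y=101881.9590, Z=-6017722.7834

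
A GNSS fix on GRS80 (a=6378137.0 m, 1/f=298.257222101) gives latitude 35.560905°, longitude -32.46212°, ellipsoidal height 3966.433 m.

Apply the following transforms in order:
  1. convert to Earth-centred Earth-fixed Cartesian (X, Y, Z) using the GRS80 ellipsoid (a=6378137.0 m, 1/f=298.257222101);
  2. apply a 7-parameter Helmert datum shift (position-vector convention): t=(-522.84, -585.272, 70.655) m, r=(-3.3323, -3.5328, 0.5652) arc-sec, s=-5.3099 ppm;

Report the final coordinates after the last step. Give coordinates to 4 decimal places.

start: φ=35.560905°, λ=-32.462120°, h=3966.433 m
→ ECEF (a=6378137.000, f=1/298.257222101): X=4385550.3176, Y=-2789829.2230, Z=3690973.9704
→ Helmert 7p (PV): X=4384948.6185, Y=-2790328.0352, Z=3691145.2105

X=4384948.6185 m, Y=-2790328.0352 m, Z=3691145.2105 m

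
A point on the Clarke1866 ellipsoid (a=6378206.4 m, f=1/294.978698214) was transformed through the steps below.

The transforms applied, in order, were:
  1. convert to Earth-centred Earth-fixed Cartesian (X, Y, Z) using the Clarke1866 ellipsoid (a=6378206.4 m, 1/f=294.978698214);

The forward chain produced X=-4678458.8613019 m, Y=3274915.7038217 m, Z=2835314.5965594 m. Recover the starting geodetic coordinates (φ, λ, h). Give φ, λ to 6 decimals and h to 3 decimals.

φ=26.558941°, λ=145.008025°, h=1983.724 m

start: X=-4678458.8613, Y=3274915.7038, Z=2835314.5966 m
→ geod (Bowring, a=6378206.400): φ=26.55894100°, λ=145.00802500°, h=1983.7240 m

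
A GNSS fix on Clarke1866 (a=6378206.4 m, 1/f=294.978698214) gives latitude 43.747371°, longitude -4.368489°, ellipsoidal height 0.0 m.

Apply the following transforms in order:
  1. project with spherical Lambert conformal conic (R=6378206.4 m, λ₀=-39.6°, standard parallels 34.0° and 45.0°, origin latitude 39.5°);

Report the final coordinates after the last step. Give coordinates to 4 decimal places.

E=2756069.4776 m, N=1017889.3368 m

start: φ=43.747371°, λ=-4.368489°, h=0.000 m
→ lcc (R=6378206.4, λ₀=-39.6°): E=2756069.4776, N=1017889.3368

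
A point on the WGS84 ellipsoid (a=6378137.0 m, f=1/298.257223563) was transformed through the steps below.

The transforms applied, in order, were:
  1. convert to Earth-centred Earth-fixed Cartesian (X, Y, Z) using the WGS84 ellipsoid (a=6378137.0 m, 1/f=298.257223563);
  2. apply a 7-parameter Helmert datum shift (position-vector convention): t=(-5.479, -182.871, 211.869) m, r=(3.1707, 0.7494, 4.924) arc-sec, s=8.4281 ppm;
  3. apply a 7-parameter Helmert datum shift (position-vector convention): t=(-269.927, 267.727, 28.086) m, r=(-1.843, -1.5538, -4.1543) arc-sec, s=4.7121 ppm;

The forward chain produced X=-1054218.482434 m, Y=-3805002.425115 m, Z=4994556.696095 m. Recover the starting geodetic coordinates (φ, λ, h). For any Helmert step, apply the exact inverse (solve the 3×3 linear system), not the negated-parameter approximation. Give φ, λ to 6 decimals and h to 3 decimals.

φ=51.858650°, λ=-105.481873°, h=1493.257 m

start: X=-1054218.4824, Y=-3805002.4251, Z=4994556.6961 m
→ Helmert⁻¹: X=-1053829.3241, Y=-3805318.0724, Z=4994479.0131
→ Helmert⁻¹: X=-1053923.9425, Y=-3805001.2001, Z=4994279.7136
→ geod (Bowring, a=6378137.000): φ=51.85865000°, λ=-105.48187300°, h=1493.2570 m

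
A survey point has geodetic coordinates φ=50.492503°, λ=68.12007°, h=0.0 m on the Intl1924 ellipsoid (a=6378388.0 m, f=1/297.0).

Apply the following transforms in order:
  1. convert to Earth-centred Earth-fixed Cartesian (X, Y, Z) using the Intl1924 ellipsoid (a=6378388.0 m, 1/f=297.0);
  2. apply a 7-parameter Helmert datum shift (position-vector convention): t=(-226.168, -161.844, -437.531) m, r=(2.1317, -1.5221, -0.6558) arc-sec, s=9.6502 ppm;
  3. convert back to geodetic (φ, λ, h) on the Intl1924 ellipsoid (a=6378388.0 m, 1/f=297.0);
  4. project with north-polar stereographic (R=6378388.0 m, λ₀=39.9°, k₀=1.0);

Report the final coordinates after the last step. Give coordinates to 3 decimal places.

start: φ=50.492503°, λ=68.120070°, h=0.000 m
→ ECEF (a=6378388.000, f=1/297.0): X=1515224.9172, Y=3773058.8655, Z=4897916.7113
→ Helmert 7p (PV): X=1514989.2239, Y=3772877.9954, Z=4897576.6217
→ geod (Bowring, a=6378388.000): φ=50.49233133°, λ=68.12220237°, h=-425.0468 m
→ stereo (R=6378388.0, λ₀=39.9°): E=2166373.4262, N=-4036512.7276

E=2166373.426 m, N=-4036512.728 m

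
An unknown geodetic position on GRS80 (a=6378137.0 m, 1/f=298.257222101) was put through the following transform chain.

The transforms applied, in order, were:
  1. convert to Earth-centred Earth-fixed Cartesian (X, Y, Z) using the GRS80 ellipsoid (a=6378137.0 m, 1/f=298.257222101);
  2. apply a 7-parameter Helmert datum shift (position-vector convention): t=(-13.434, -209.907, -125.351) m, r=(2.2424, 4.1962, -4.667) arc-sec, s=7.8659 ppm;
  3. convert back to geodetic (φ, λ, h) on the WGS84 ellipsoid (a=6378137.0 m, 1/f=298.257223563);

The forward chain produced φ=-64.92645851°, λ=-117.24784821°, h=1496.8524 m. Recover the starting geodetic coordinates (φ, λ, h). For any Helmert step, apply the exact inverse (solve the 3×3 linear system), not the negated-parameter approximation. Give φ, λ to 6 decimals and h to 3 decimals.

start: φ=-64.926459°, λ=-117.247848°, h=1496.852 m
→ ECEF (a=6378137.000, f=1/298.257223563): X=-1241215.7502, Y=-2410191.6633, Z=-5755595.6989
→ Helmert⁻¹: X=-1241020.9357, Y=-2410053.4493, Z=-5755424.1225
→ geod (Bowring, a=6378137.000): φ=-64.92752900°, λ=-117.24552500°, h=1251.5750 m

φ=-64.927529°, λ=-117.245525°, h=1251.575 m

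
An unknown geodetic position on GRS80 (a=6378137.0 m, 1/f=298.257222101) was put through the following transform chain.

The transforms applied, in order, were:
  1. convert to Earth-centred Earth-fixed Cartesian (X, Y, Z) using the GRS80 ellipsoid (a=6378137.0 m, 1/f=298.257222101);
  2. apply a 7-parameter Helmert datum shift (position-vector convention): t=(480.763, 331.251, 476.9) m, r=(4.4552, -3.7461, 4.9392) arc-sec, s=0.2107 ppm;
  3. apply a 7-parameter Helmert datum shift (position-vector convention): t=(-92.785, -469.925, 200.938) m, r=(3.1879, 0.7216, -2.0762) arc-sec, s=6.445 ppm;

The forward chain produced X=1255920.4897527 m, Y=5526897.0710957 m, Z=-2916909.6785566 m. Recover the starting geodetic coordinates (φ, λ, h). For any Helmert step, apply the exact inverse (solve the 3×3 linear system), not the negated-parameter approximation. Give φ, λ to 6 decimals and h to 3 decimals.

start: X=1255920.4898, Y=5526897.0711, Z=-2916909.6786 m
→ Helmert⁻¹: X=1255959.7491, Y=5527298.9286, Z=-2917172.8485
→ Helmert⁻¹: X=1255558.0759, Y=5526873.4249, Z=-2917791.3140
→ geod (Bowring, a=6378137.000): φ=-27.39680500°, λ=77.20115100°, h=1018.8700 m

φ=-27.396805°, λ=77.201151°, h=1018.870 m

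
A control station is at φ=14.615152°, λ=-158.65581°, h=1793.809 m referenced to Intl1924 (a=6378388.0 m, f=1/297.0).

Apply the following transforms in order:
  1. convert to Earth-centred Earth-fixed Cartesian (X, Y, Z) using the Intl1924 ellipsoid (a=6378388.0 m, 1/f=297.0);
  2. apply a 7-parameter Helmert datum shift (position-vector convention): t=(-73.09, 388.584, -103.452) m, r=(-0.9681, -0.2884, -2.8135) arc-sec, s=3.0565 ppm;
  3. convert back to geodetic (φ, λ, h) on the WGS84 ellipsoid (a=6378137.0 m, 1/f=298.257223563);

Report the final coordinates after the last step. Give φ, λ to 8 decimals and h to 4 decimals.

φ=14.61403590°, λ=-158.66026904°, h=1961.4445 m

start: φ=14.615152°, λ=-158.655810°, h=1793.809 m
→ ECEF (a=6378388.000, f=1/297.0): X=-5751513.9826, Y=-2247533.3553, Z=1599403.6199
→ Helmert 7p (PV): X=-5751637.5454, Y=-2247065.6818, Z=1599307.5635
→ geod (Bowring, a=6378137.000): φ=14.61403590°, λ=-158.66026904°, h=1961.4445 m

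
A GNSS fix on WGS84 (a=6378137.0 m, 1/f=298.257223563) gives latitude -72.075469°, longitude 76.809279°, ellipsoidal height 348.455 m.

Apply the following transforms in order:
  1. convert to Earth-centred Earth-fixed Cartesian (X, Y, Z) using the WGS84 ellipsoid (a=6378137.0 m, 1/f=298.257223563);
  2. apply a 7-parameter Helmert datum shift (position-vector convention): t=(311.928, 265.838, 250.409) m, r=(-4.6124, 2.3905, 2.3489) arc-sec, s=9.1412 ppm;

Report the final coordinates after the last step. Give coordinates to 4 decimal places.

start: φ=-72.075469°, λ=76.809279°, h=348.455 m
→ ECEF (a=6378137.000, f=1/298.257223563): X=449322.3329, Y=1917092.0106, Z=-6046614.8743
→ Helmert 7p (PV): X=449546.4589, Y=1917245.2771, Z=-6046467.8156

X=449546.4589 m, Y=1917245.2771 m, Z=-6046467.8156 m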